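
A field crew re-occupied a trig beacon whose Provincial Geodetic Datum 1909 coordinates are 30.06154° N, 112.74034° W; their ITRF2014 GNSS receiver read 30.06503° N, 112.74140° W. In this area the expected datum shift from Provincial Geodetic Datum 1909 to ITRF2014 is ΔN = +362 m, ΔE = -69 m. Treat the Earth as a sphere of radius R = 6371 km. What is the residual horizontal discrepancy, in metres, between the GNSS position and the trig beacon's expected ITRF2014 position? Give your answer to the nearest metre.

42 m

Observed coordinate differences: Δφ = +0.00349°, Δλ = -0.00106°.
Converting to metres (1° lat = 111195 m, cos φ = 0.865488): observed ΔN = 388.1 m, observed ΔE = -102.0 m.
Subtracting the expected shift leaves a residual of 388.1 − (362) = 26.1 m north and -102.0 − (-69) = -33.0 m east.
Residual distance = √(26.1² + (-33.0)²) = 42.1 m.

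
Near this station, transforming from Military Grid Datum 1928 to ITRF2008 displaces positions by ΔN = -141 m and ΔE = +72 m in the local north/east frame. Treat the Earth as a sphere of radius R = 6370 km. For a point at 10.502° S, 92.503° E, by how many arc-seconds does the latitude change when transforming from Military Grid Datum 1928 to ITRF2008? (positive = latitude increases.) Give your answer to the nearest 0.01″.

On a sphere of radius R, 1 rad of latitude = R, so Δφ = ΔN / R = -141.0 / 6370000 = -2.2135e-05 rad = -4.566″.

Δφ = -4.57″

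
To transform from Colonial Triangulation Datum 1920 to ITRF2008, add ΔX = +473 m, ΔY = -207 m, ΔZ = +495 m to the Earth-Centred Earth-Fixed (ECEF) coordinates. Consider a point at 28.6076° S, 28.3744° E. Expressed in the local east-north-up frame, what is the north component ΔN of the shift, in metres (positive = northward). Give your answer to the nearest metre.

The local north axis is (−sin φ cos λ, −sin φ sin λ, cos φ), giving ΔN = 199.268 − 47.102 + 434.570 = 586.74 m.

ΔN = 587 m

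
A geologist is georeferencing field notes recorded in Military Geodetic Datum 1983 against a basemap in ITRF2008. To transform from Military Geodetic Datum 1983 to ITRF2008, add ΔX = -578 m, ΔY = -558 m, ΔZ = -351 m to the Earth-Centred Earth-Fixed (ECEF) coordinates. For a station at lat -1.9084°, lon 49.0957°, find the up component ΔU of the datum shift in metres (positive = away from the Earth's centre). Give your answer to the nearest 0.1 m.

The local up (radial) axis is (cos φ cos λ, cos φ sin λ, sin φ), giving ΔU = -378.263 − 421.505 + 11.689 = -788.08 m.

ΔU = -788.1 m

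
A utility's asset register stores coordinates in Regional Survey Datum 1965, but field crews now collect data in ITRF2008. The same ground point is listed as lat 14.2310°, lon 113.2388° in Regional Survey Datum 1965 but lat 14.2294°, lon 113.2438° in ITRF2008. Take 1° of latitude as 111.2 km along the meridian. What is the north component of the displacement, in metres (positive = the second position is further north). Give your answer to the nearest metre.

ΔN = -178 m

Δφ = 14.2294° − 14.2310° = -0.0016°; Δλ = 113.2438° − 113.2388° = +0.0050°.
ΔN = Δφ × 111200 = -177.9 m; ΔE = Δλ × 111200 × cos(14.2310°) = +0.0050 × 111200 × 0.969312 = 538.9 m.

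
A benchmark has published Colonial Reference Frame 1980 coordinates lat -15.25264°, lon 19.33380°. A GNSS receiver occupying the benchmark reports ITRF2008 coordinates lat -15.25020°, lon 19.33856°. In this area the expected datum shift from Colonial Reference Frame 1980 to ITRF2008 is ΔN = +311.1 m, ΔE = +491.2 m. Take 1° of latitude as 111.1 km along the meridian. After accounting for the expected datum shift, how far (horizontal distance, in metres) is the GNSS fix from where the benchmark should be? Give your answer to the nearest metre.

44 m

Observed coordinate differences: Δφ = +0.00244°, Δλ = +0.00476°.
Converting to metres (1° lat = 111100 m, cos φ = 0.964775): observed ΔN = 271.1 m, observed ΔE = 510.2 m.
Subtracting the expected shift leaves a residual of 271.1 − (311.1) = -40.0 m north and 510.2 − (491.2) = 19.0 m east.
Residual distance = √((-40.0)² + 19.0²) = 44.3 m.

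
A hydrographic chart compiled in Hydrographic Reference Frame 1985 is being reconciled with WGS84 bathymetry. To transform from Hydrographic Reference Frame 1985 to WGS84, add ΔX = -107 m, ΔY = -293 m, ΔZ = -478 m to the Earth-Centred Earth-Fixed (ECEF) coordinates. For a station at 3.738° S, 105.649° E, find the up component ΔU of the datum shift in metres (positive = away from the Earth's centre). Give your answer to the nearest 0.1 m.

At φ = -3.738°, λ = 105.649°: sin φ = -0.065194, cos φ = 0.997873, sin λ = 0.962932, cos λ = -0.269743.
ΔU = cos φ cos λ·ΔX + cos φ sin λ·ΔY + sin φ·ΔZ = (0.997873)(-0.269743)(-107) + (0.997873)(0.962932)(-293) + (-0.065194)(-478) = -221.57 m.

ΔU = -221.6 m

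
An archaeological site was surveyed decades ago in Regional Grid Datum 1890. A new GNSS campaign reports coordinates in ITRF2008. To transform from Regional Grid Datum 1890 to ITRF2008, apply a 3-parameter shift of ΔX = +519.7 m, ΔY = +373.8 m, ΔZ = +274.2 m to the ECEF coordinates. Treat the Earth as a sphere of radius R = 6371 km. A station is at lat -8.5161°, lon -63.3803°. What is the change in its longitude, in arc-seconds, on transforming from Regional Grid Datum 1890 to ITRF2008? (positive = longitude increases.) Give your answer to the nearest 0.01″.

Δλ = 20.69″

sin φ = -0.148087, cos φ = 0.988974, sin λ = -0.894000, cos λ = 0.448066.
East component: ΔE = −sin λ·ΔX + cos λ·ΔY = −(-0.894000)(519.7) + (0.448066)(373.8) = 632.10 m.
1° of latitude spans πR/180 = 111195 m; at latitude φ, 1° of longitude spans that × cos φ = 109968.9 m, so Δλ = 632.10 / 109968.9 × 3600 = 20.693″.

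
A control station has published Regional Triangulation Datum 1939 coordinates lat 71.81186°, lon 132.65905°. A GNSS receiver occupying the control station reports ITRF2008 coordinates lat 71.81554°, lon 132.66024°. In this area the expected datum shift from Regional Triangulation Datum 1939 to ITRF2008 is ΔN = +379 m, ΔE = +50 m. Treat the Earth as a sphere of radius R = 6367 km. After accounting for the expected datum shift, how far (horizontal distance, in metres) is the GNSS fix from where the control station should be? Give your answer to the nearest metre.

31 m

Observed coordinate differences: Δφ = +0.00368°, Δλ = +0.00119°.
Converting to metres (1° lat = 111125 m, cos φ = 0.312138): observed ΔN = 408.9 m, observed ΔE = 41.3 m.
Subtracting the expected shift leaves a residual of 408.9 − (379) = 29.9 m north and 41.3 − (50) = -8.7 m east.
Residual distance = √(29.9² + (-8.7)²) = 31.2 m.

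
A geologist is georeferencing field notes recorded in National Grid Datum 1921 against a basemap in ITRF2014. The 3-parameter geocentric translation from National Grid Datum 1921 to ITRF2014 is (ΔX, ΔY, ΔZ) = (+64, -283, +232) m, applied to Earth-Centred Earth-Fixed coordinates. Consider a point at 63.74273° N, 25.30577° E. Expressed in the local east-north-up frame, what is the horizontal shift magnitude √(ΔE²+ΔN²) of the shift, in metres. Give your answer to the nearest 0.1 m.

324.9 m

At φ = 63.74273°, λ = 25.30577°: sin φ = 0.896817, cos φ = 0.442402, sin λ = 0.427449, cos λ = 0.904040.
ΔE = −sin λ·ΔX + cos λ·ΔY = −(0.427449)·(64) + (0.904040)·(-283) = -283.20 m.
ΔN = −sin φ cos λ·ΔX − sin φ sin λ·ΔY + cos φ·ΔZ = −(0.896817)(0.904040)(64) − (0.896817)(0.427449)(-283) + (0.442402)(232) = 159.24 m.
Horizontal magnitude = √(ΔE² + ΔN²) = √((-283.20)² + 159.24²) = 324.90 m.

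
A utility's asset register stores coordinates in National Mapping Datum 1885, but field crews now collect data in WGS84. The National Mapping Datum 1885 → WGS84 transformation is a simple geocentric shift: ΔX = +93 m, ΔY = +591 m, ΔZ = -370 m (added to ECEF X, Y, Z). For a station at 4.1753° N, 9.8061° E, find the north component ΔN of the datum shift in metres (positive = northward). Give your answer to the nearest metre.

At φ = 4.1753°, λ = 9.8061°: sin φ = 0.072808, cos φ = 0.997346, sin λ = 0.170314, cos λ = 0.985390.
ΔN = −sin φ cos λ·ΔX − sin φ sin λ·ΔY + cos φ·ΔZ = −(0.072808)(0.985390)(93) − (0.072808)(0.170314)(591) + (0.997346)(-370) = -383.02 m.

ΔN = -383 m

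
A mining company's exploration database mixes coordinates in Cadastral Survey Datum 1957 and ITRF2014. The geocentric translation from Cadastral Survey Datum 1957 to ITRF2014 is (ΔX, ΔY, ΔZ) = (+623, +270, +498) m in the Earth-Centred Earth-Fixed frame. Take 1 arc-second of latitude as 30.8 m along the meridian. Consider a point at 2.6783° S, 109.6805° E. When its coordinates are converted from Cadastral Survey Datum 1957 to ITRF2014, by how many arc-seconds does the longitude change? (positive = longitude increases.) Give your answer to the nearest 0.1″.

Δλ = -22.0″

sin φ = -0.046728, cos φ = 0.998908, sin λ = 0.941585, cos λ = -0.336775.
East component: ΔE = −sin λ·ΔX + cos λ·ΔY = −(0.941585)(623) + (-0.336775)(270) = -677.54 m.
1° of latitude spans 3600 × 30.80 = 110880 m; at latitude φ, 1° of longitude spans that × cos φ = 110758.9 m, so Δλ = -677.54 / 110758.9 × 3600 = -22.022″.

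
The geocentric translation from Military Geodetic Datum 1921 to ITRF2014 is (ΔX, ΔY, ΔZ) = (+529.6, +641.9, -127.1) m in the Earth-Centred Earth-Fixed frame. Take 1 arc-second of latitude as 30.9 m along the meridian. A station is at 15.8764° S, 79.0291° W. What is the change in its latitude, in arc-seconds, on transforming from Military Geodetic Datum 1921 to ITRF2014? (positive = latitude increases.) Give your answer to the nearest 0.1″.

sin φ = -0.273563, cos φ = 0.961854, sin λ = -0.981724, cos λ = 0.190310.
North component: ΔN = −sin φ cos λ·ΔX − sin φ sin λ·ΔY + cos φ·ΔZ = −(-0.273563)(0.190310)(529.6) − (-0.273563)(-0.981724)(641.9) + (0.961854)(-127.1) = -267.07 m.
1° of latitude spans 3600 × 30.90 = 111240 m, so Δφ = -267.07 / 111240 × 3600 = -8.643″.

Δφ = -8.6″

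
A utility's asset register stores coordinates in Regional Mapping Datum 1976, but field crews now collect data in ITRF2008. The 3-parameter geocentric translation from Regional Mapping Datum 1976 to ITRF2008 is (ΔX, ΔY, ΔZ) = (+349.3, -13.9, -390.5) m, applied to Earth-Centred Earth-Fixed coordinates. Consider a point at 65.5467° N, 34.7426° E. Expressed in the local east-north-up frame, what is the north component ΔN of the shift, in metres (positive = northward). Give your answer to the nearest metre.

At φ = 65.5467°, λ = 34.7426°: sin φ = 0.910299, cos φ = 0.413951, sin λ = 0.569891, cos λ = 0.821721.
ΔN = −sin φ cos λ·ΔX − sin φ sin λ·ΔY + cos φ·ΔZ = −(0.910299)(0.821721)(349.3) − (0.910299)(0.569891)(-13.9) + (0.413951)(-390.5) = -415.72 m.

ΔN = -416 m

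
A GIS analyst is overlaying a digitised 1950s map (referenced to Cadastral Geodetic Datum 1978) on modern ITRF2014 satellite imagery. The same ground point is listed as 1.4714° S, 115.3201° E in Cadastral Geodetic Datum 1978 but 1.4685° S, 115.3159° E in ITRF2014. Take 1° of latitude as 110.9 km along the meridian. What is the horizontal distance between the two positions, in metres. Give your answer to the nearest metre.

Δφ = -1.4685° − -1.4714° = +0.0029°; Δλ = 115.3159° − 115.3201° = -0.0042°.
ΔN = Δφ × 110900 = 321.6 m; ΔE = Δλ × 110900 × cos(-1.4714°) = -0.0042 × 110900 × 0.999670 = -465.6 m.
Distance = √(ΔE² + ΔN²) = √((-465.6)² + 321.6²) = 565.9 m.

566 m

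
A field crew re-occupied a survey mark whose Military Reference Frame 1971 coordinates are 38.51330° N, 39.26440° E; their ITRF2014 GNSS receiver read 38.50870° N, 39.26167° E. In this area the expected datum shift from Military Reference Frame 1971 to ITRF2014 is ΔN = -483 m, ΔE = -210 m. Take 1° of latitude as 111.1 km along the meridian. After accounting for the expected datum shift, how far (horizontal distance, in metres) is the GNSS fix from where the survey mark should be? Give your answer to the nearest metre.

Observed coordinate differences: Δφ = -0.00460°, Δλ = -0.00273°.
Converting to metres (1° lat = 111100 m, cos φ = 0.782464): observed ΔN = -511.1 m, observed ΔE = -237.3 m.
Subtracting the expected shift leaves a residual of -511.1 − (-483) = -28.1 m north and -237.3 − (-210) = -27.3 m east.
Residual distance = √((-28.1)² + (-27.3)²) = 39.2 m.

39 m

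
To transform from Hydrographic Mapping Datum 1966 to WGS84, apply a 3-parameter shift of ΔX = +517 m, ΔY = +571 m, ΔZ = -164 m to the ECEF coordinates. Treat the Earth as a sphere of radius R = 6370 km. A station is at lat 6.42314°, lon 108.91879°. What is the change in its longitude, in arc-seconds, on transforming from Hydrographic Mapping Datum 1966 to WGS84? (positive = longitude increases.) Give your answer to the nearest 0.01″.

sin φ = 0.111870, cos φ = 0.993723, sin λ = 0.945979, cos λ = -0.324228.
East component: ΔE = −sin λ·ΔX + cos λ·ΔY = −(0.945979)(517) + (-0.324228)(571) = -674.21 m.
1° of latitude spans πR/180 = 111177 m; at latitude φ, 1° of longitude spans that × cos φ = 110479.6 m, so Δλ = -674.21 / 110479.6 × 3600 = -21.969″.

Δλ = -21.97″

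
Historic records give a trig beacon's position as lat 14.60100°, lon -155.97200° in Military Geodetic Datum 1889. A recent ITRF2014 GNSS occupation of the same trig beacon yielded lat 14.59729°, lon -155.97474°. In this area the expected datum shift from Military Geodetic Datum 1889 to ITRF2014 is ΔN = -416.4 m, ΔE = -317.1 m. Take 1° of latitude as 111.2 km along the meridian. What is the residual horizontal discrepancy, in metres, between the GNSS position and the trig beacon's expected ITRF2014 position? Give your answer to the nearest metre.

23 m

Observed coordinate differences: Δφ = -0.00371°, Δλ = -0.00274°.
Converting to metres (1° lat = 111200 m, cos φ = 0.967705): observed ΔN = -412.6 m, observed ΔE = -294.8 m.
Subtracting the expected shift leaves a residual of -412.6 − (-416.4) = 3.8 m north and -294.8 − (-317.1) = 22.3 m east.
Residual distance = √(3.8² + 22.3²) = 22.6 m.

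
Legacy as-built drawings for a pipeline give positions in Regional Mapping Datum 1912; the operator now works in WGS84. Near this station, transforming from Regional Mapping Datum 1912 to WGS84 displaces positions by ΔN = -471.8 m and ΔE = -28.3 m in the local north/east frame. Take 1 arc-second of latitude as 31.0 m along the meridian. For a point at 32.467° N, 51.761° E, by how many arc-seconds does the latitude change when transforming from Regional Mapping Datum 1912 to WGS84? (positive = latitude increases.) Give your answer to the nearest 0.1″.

1″ of latitude = 31.00 m, so Δφ = -471.8 / 31.00 = -15.219″.

Δφ = -15.2″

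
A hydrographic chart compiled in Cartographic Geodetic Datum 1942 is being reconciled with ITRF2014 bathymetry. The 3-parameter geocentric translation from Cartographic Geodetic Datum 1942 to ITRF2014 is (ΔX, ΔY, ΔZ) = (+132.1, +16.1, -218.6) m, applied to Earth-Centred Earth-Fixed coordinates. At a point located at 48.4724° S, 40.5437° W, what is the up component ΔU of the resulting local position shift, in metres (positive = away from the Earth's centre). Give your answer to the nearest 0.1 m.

ΔU = 223.3 m

At φ = -48.4724°, λ = -40.5437°: sin φ = -0.748636, cos φ = 0.662981, sin λ = -0.650028, cos λ = 0.759910.
ΔU = cos φ cos λ·ΔX + cos φ sin λ·ΔY + sin φ·ΔZ = (0.662981)(0.759910)(132.1) + (0.662981)(-0.650028)(16.1) + (-0.748636)(-218.6) = 223.27 m.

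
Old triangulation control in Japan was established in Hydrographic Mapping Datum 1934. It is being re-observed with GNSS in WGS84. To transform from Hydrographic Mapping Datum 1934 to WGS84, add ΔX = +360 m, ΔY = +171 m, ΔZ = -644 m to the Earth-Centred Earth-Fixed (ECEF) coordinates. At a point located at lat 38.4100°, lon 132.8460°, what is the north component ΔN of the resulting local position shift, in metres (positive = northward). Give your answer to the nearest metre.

ΔN = -430 m

At φ = 38.4100°, λ = 132.8460°: sin φ = 0.621285, cos φ = 0.783585, sin λ = 0.733184, cos λ = -0.680030.
ΔN = −sin φ cos λ·ΔX − sin φ sin λ·ΔY + cos φ·ΔZ = −(0.621285)(-0.680030)(360) − (0.621285)(0.733184)(171) + (0.783585)(-644) = -430.42 m.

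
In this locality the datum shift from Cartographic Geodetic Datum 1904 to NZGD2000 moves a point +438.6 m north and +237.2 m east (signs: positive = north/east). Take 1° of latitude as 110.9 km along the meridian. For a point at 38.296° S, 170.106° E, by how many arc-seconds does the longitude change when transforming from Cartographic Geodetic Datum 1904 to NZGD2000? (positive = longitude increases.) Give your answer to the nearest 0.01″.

Δλ = 9.81″

At latitude -38.296°, cos φ = 0.784820.
1° of longitude at this latitude = 110.9 × cos φ = 87.04 km, so Δλ = 237.2 / 87036.5 = 0.0027253° = 9.811″.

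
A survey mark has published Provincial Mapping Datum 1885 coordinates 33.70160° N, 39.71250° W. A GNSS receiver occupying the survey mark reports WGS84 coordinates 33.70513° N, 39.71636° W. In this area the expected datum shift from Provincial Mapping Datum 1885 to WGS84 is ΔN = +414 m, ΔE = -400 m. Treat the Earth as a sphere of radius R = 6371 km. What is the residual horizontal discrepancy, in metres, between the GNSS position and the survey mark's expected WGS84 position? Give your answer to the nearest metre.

Observed coordinate differences: Δφ = +0.00353°, Δλ = -0.00386°.
Converting to metres (1° lat = 111195 m, cos φ = 0.831939): observed ΔN = 392.5 m, observed ΔE = -357.1 m.
Subtracting the expected shift leaves a residual of 392.5 − (414) = -21.5 m north and -357.1 − (-400) = 42.9 m east.
Residual distance = √((-21.5)² + 42.9²) = 48.0 m.

48 m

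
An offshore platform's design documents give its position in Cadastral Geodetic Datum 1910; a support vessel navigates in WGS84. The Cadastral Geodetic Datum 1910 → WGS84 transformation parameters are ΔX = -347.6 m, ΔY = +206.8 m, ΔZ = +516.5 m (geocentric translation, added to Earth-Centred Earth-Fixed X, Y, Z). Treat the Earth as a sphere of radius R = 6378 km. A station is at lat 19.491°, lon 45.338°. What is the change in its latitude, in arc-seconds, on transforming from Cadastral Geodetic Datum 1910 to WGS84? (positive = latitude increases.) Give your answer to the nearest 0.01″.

sin φ = 0.333659, cos φ = 0.942694, sin λ = 0.711266, cos λ = 0.702923.
North component: ΔN = −sin φ cos λ·ΔX − sin φ sin λ·ΔY + cos φ·ΔZ = −(0.333659)(0.702923)(-347.6) − (0.333659)(0.711266)(206.8) + (0.942694)(516.5) = 519.35 m.
1° of latitude spans πR/180 = 111317 m, so Δφ = 519.35 / 111317 × 3600 = 16.796″.

Δφ = 16.80″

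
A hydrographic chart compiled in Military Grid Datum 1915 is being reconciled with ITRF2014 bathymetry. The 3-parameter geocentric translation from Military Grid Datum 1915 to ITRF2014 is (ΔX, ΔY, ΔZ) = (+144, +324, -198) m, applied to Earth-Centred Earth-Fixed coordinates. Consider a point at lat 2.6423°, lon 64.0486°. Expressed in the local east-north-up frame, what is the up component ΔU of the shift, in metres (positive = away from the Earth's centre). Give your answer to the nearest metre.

At φ = 2.6423°, λ = 64.0486°: sin φ = 0.046100, cos φ = 0.998937, sin λ = 0.899166, cos λ = 0.437609.
ΔU = cos φ cos λ·ΔX + cos φ sin λ·ΔY + sin φ·ΔZ = (0.998937)(0.437609)(144) + (0.998937)(0.899166)(324) + (0.046100)(-198) = 344.84 m.

ΔU = 345 m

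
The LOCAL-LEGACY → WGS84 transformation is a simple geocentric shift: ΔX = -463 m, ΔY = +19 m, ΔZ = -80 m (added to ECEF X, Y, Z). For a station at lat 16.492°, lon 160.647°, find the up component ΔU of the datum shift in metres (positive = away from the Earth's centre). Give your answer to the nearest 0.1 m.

ΔU = 402.2 m

At φ = 16.492°, λ = 160.647°: sin φ = 0.283881, cos φ = 0.958859, sin λ = 0.331387, cos λ = -0.943495.
ΔU = cos φ cos λ·ΔX + cos φ sin λ·ΔY + sin φ·ΔZ = (0.958859)(-0.943495)(-463) + (0.958859)(0.331387)(19) + (0.283881)(-80) = 402.19 m.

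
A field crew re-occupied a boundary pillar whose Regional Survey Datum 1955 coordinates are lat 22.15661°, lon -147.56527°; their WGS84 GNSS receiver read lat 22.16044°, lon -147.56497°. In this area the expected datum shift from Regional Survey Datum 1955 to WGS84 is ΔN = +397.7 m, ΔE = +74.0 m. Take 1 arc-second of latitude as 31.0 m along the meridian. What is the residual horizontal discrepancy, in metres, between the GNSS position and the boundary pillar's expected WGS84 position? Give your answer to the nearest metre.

52 m

Observed coordinate differences: Δφ = +0.00383°, Δλ = +0.00030°.
Converting to metres (1° lat = 111600 m, cos φ = 0.926156): observed ΔN = 427.4 m, observed ΔE = 31.0 m.
Subtracting the expected shift leaves a residual of 427.4 − (397.7) = 29.7 m north and 31.0 − (74.0) = -43.0 m east.
Residual distance = √(29.7² + (-43.0)²) = 52.3 m.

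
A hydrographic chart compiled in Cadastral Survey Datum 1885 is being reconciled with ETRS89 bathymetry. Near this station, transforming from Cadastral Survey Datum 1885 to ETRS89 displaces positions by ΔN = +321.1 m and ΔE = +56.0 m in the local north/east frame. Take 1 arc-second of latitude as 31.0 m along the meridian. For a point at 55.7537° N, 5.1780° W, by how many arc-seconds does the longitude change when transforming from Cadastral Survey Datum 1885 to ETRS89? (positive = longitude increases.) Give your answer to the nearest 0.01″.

Δλ = 3.21″

At latitude 55.7537°, cos φ = 0.562752.
1″ of longitude at this latitude = 31.00 × cos φ = 17.4453 m, so Δλ = 56.0 / 17.4453 = 3.210″.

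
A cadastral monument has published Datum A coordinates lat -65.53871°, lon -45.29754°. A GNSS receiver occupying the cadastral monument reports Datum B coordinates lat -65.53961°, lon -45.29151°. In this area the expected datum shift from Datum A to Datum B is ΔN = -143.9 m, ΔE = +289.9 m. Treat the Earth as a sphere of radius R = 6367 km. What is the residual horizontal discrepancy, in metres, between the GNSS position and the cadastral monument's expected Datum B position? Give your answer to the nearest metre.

Observed coordinate differences: Δφ = -0.00090°, Δλ = +0.00603°.
Converting to metres (1° lat = 111125 m, cos φ = 0.414078): observed ΔN = -100.0 m, observed ΔE = 277.5 m.
Subtracting the expected shift leaves a residual of -100.0 − (-143.9) = 43.9 m north and 277.5 − (289.9) = -12.4 m east.
Residual distance = √(43.9² + (-12.4)²) = 45.6 m.

46 m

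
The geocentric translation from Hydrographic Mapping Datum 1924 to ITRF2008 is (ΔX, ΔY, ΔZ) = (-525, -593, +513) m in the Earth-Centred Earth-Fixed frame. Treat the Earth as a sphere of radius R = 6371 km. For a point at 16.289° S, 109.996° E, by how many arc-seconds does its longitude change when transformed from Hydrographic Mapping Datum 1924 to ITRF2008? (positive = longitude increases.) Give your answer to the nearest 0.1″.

sin φ = -0.280482, cos φ = 0.959859, sin λ = 0.939716, cos λ = -0.341955.
East component: ΔE = −sin λ·ΔX + cos λ·ΔY = −(0.939716)(-525) + (-0.341955)(-593) = 696.13 m.
1° of latitude spans πR/180 = 111195 m; at latitude φ, 1° of longitude spans that × cos φ = 106731.5 m, so Δλ = 696.13 / 106731.5 × 3600 = 23.480″.

Δλ = 23.5″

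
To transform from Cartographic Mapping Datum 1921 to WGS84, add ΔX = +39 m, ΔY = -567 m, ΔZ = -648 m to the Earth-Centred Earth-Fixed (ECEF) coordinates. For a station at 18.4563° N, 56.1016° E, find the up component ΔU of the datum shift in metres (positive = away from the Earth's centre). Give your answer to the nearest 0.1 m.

At φ = 18.4563°, λ = 56.1016°: sin φ = 0.316581, cos φ = 0.948565, sin λ = 0.830028, cos λ = 0.557722.
ΔU = cos φ cos λ·ΔX + cos φ sin λ·ΔY + sin φ·ΔZ = (0.948565)(0.557722)(39) + (0.948565)(0.830028)(-567) + (0.316581)(-648) = -630.93 m.

ΔU = -630.9 m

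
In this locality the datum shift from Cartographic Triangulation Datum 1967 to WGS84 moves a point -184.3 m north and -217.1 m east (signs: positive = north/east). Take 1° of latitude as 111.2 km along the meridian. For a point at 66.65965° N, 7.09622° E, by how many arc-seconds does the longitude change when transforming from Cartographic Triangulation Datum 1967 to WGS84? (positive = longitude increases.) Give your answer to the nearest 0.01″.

At latitude 66.65965°, cos φ = 0.396192.
1° of longitude at this latitude = 111.2 × cos φ = 44.06 km, so Δλ = -217.1 / 44056.6 = -0.0049278° = -17.740″.

Δλ = -17.74″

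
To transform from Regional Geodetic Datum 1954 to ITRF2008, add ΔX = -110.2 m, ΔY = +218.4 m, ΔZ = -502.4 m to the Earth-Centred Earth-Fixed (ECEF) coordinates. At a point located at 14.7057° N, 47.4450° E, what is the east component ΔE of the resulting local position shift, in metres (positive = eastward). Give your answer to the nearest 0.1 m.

At φ = 14.7057°, λ = 47.4450°: sin φ = 0.253854, cos φ = 0.967243, sin λ = 0.736628, cos λ = 0.676298.
ΔE = −sin λ·ΔX + cos λ·ΔY = −(0.736628)·(-110.2) + (0.676298)·(218.4) = 228.88 m.

ΔE = 228.9 m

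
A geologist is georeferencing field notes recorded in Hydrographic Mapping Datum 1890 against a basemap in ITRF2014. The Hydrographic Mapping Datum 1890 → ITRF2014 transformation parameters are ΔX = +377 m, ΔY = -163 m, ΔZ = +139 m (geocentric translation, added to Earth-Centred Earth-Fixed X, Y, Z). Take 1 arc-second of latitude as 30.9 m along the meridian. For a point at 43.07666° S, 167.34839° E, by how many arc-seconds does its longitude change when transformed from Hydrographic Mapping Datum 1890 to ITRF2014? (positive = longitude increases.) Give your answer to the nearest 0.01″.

Δλ = 3.39″

sin φ = -0.682976, cos φ = 0.730441, sin λ = 0.219022, cos λ = -0.975720.
East component: ΔE = −sin λ·ΔX + cos λ·ΔY = −(0.219022)(377) + (-0.975720)(-163) = 76.47 m.
1° of latitude spans 3600 × 30.90 = 111240 m; at latitude φ, 1° of longitude spans that × cos φ = 81254.2 m, so Δλ = 76.47 / 81254.2 × 3600 = 3.388″.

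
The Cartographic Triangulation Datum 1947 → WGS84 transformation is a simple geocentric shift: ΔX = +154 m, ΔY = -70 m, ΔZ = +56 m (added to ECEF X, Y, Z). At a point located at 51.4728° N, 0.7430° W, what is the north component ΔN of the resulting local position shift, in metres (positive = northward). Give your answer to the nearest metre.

ΔN = -86 m

The local north axis is (−sin φ cos λ, −sin φ sin λ, cos φ), giving ΔN = -120.466 − 0.710 + 34.882 = -86.29 m.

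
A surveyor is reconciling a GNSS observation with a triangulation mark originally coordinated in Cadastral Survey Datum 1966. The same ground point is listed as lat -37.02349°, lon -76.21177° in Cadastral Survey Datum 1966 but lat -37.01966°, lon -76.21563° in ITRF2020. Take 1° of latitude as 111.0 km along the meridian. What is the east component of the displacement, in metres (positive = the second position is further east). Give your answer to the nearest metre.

Δφ = -37.01966° − -37.02349° = +0.00383°; Δλ = -76.21563° − -76.21177° = -0.00386°.
ΔN = Δφ × 111000 = 425.1 m; ΔE = Δλ × 111000 × cos(-37.02349°) = -0.00386 × 111000 × 0.798389 = -342.1 m.

ΔE = -342 m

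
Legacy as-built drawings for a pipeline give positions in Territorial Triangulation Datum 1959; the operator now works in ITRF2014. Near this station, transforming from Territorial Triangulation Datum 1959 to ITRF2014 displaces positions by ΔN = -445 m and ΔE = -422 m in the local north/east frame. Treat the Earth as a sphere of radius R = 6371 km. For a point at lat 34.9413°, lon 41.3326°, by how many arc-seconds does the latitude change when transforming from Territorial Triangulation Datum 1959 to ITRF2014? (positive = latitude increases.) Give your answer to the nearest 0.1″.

Δφ = -14.4″

On a sphere of radius R, 1 rad of latitude = R, so Δφ = ΔN / R = -445.0 / 6371000 = -6.9848e-05 rad = -14.407″.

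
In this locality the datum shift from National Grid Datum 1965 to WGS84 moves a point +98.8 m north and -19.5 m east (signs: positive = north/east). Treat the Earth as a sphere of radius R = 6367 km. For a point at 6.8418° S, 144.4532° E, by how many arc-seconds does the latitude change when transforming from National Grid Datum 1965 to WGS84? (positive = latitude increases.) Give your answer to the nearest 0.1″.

On a sphere of radius R, 1 rad of latitude = R, so Δφ = ΔN / R = 98.8 / 6367000 = 1.5518e-05 rad = 3.201″.

Δφ = 3.2″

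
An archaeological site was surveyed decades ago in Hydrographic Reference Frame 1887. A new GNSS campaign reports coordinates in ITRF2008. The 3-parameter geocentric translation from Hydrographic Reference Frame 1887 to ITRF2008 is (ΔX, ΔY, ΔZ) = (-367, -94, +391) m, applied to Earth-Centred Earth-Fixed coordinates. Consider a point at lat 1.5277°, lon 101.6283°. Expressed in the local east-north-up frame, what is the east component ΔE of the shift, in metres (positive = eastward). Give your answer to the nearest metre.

The local east axis at (φ, λ) is (−sin λ, cos λ, 0), so ΔE = −sin(101.6283°)·(-367) + cos(101.6283°)·(-94) = 378.41 m.

ΔE = 378 m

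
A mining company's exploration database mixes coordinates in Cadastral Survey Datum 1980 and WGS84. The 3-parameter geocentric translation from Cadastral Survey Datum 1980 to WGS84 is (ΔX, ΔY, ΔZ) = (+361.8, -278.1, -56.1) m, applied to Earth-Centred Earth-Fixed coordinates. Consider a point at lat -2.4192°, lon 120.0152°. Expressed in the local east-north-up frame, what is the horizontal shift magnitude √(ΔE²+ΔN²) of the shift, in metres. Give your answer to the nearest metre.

189 m

At φ = -2.4192°, λ = 120.0152°: sin φ = -0.042210, cos φ = 0.999109, sin λ = 0.865893, cos λ = -0.500230.
ΔE = −sin λ·ΔX + cos λ·ΔY = −(0.865893)·(361.8) + (-0.500230)·(-278.1) = -174.17 m.
ΔN = −sin φ cos λ·ΔX − sin φ sin λ·ΔY + cos φ·ΔZ = −(-0.042210)(-0.500230)(361.8) − (-0.042210)(0.865893)(-278.1) + (0.999109)(-56.1) = -73.85 m.
Horizontal magnitude = √(ΔE² + ΔN²) = √((-174.17)² + (-73.85)²) = 189.18 m.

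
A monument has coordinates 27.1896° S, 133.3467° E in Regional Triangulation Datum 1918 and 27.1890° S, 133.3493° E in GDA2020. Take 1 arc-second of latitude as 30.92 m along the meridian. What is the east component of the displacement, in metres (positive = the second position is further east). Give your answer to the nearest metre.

Δφ = -27.1890° − -27.1896° = +0.0006°; Δλ = 133.3493° − 133.3467° = +0.0026°.
1° of latitude = 3600 × 30.92 = 111312 m.
ΔN = Δφ × 111312 = 66.8 m; ΔE = Δλ × 111312 × cos(-27.1896°) = +0.0026 × 111312 × 0.889499 = 257.4 m.

ΔE = 257 m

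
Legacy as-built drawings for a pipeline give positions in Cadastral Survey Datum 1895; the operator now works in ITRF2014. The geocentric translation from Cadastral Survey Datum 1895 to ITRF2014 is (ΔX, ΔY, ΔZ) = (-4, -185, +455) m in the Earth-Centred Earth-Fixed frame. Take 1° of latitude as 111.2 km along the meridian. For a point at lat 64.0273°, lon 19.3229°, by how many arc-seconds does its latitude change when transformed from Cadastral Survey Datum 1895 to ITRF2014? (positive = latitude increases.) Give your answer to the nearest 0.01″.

sin φ = 0.899003, cos φ = 0.437943, sin λ = 0.330892, cos λ = 0.943669.
North component: ΔN = −sin φ cos λ·ΔX − sin φ sin λ·ΔY + cos φ·ΔZ = −(0.899003)(0.943669)(-4) − (0.899003)(0.330892)(-185) + (0.437943)(455) = 257.69 m.
1° of latitude spans 111200 m, so Δφ = 257.69 / 111200 × 3600 = 8.342″.

Δφ = 8.34″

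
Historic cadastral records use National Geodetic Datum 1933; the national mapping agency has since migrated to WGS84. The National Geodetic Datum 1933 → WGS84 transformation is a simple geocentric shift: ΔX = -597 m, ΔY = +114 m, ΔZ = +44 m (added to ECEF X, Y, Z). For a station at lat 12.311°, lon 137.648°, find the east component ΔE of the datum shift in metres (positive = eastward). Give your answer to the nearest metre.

At φ = 12.311°, λ = 137.648°: sin φ = 0.213218, cos φ = 0.977005, sin λ = 0.673684, cos λ = -0.739020.
ΔE = −sin λ·ΔX + cos λ·ΔY = −(0.673684)·(-597) + (-0.739020)·(114) = 317.94 m.

ΔE = 318 m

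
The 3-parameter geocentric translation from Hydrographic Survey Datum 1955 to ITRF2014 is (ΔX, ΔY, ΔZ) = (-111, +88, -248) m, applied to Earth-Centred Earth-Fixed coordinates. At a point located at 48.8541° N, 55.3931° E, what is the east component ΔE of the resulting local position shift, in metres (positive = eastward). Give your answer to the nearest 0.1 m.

At φ = 48.8541°, λ = 55.3931°: sin φ = 0.753037, cos φ = 0.657979, sin λ = 0.823068, cos λ = 0.567943.
ΔE = −sin λ·ΔX + cos λ·ΔY = −(0.823068)·(-111) + (0.567943)·(88) = 141.34 m.

ΔE = 141.3 m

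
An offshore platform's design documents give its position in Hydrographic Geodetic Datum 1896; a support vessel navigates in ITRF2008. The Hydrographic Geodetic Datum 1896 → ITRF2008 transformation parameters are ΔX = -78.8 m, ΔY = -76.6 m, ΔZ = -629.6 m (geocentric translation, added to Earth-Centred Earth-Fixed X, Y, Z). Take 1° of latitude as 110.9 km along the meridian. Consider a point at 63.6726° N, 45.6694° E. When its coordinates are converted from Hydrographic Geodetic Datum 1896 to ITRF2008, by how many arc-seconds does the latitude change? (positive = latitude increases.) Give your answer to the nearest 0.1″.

Δφ = -5.9″

sin φ = 0.896274, cos φ = 0.443500, sin λ = 0.715320, cos λ = 0.698797.
North component: ΔN = −sin φ cos λ·ΔX − sin φ sin λ·ΔY + cos φ·ΔZ = −(0.896274)(0.698797)(-78.8) − (0.896274)(0.715320)(-76.6) + (0.443500)(-629.6) = -180.76 m.
1° of latitude spans 110900 m, so Δφ = -180.76 / 110900 × 3600 = -5.868″.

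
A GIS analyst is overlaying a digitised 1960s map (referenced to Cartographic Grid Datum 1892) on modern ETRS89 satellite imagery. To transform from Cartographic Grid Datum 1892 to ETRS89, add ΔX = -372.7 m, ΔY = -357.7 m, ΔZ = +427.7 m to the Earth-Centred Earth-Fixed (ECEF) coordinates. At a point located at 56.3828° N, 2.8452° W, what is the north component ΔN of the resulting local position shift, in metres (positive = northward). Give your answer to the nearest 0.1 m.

ΔN = 532.0 m

The local north axis is (−sin φ cos λ, −sin φ sin λ, cos φ), giving ΔN = 309.985 − 14.786 + 236.792 = 531.99 m.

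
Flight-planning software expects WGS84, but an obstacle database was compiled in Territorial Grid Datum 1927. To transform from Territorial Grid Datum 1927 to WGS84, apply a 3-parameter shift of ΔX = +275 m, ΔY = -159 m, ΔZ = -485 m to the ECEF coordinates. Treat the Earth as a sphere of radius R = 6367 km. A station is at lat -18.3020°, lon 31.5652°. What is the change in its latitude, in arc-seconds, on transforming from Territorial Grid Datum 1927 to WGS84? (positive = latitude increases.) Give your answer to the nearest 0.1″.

Δφ = -13.4″

sin φ = -0.314026, cos φ = 0.949415, sin λ = 0.523468, cos λ = 0.852045.
North component: ΔN = −sin φ cos λ·ΔX − sin φ sin λ·ΔY + cos φ·ΔZ = −(-0.314026)(0.852045)(275) − (-0.314026)(0.523468)(-159) + (0.949415)(-485) = -413.02 m.
1° of latitude spans πR/180 = 111125 m, so Δφ = -413.02 / 111125 × 3600 = -13.380″.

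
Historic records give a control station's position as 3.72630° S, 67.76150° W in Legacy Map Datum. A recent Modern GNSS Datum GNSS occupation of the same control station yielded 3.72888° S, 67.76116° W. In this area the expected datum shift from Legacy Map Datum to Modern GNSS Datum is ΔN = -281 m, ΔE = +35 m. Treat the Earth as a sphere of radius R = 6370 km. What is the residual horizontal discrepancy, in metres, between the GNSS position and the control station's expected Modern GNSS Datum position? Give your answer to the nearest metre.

Observed coordinate differences: Δφ = -0.00258°, Δλ = +0.00034°.
Converting to metres (1° lat = 111177 m, cos φ = 0.997886): observed ΔN = -286.8 m, observed ΔE = 37.7 m.
Subtracting the expected shift leaves a residual of -286.8 − (-281) = -5.8 m north and 37.7 − (35) = 2.7 m east.
Residual distance = √((-5.8)² + 2.7²) = 6.4 m.

6 m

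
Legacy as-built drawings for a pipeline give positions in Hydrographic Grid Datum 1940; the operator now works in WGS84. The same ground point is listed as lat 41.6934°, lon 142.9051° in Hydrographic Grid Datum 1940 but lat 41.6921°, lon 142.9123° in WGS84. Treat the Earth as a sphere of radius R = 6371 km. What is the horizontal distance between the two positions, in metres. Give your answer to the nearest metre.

615 m

Δφ = 41.6921° − 41.6934° = -0.0013°; Δλ = 142.9123° − 142.9051° = +0.0072°.
1° along a meridian = πR/180 = 111195 m.
ΔN = Δφ × 111195 = -144.6 m; ΔE = Δλ × 111195 × cos(41.6934°) = +0.0072 × 111195 × 0.746715 = 597.8 m.
Distance = √(ΔE² + ΔN²) = √(597.8² + (-144.6)²) = 615.1 m.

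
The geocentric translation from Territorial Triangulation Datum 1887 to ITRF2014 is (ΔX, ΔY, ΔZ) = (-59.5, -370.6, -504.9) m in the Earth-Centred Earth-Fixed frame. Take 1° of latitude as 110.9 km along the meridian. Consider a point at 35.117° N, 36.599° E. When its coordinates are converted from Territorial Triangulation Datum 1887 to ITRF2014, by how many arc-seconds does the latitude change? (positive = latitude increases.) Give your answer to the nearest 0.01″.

sin φ = 0.575248, cos φ = 0.817979, sin λ = 0.596211, cos λ = 0.802828.
North component: ΔN = −sin φ cos λ·ΔX − sin φ sin λ·ΔY + cos φ·ΔZ = −(0.575248)(0.802828)(-59.5) − (0.575248)(0.596211)(-370.6) + (0.817979)(-504.9) = -258.41 m.
1° of latitude spans 110900 m, so Δφ = -258.41 / 110900 × 3600 = -8.389″.

Δφ = -8.39″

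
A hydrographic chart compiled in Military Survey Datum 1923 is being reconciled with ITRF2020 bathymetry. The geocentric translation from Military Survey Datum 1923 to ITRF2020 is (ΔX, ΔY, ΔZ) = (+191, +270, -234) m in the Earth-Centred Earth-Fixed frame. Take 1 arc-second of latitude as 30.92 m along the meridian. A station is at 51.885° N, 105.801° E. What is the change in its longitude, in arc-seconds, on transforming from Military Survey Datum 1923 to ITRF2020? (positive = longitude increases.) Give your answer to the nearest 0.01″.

sin φ = 0.786773, cos φ = 0.617242, sin λ = 0.962213, cos λ = -0.272297.
East component: ΔE = −sin λ·ΔX + cos λ·ΔY = −(0.962213)(191) + (-0.272297)(270) = -257.30 m.
1° of latitude spans 3600 × 30.92 = 111312 m; at latitude φ, 1° of longitude spans that × cos φ = 68706.4 m, so Δλ = -257.30 / 68706.4 × 3600 = -13.482″.

Δλ = -13.48″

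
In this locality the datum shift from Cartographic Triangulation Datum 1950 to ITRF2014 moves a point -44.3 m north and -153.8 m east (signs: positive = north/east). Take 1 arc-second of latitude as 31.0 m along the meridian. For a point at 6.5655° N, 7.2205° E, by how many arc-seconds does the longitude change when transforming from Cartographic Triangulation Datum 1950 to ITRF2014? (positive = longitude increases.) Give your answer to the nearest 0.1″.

Δλ = -5.0″

At latitude 6.5655°, cos φ = 0.993442.
1″ of longitude at this latitude = 31.00 × cos φ = 30.7967 m, so Δλ = -153.8 / 30.7967 = -4.994″.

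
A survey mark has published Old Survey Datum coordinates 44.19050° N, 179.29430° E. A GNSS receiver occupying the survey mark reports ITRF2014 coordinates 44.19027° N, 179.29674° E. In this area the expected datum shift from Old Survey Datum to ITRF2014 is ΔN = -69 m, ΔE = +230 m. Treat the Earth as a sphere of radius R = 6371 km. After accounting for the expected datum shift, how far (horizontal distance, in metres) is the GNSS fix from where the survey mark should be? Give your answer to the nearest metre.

Observed coordinate differences: Δφ = -0.00023°, Δλ = +0.00244°.
Converting to metres (1° lat = 111195 m, cos φ = 0.717026): observed ΔN = -25.6 m, observed ΔE = 194.5 m.
Subtracting the expected shift leaves a residual of -25.6 − (-69) = 43.4 m north and 194.5 − (230) = -35.5 m east.
Residual distance = √(43.4² + (-35.5)²) = 56.1 m.

56 m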